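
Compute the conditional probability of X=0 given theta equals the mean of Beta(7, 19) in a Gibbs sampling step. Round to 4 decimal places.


Mean of Beta(7, 19) = 0.2692
P(X=0 | theta=0.2692) = 0.7308

0.7308


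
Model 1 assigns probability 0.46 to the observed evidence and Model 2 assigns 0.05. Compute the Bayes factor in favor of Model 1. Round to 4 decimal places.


BF = P(data|M1) / P(data|M2)
= 0.46 / 0.05 = 9.2

9.2


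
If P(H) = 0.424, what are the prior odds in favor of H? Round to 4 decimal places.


Prior odds = P(H) / (1 - P(H))
= 0.424 / 0.576
= 0.7361

0.7361


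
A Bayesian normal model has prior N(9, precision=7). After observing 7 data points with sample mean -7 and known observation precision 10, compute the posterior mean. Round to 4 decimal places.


Posterior mean = (prior_precision * prior_mean + n * data_precision * data_mean) / (prior_precision + n * data_precision)
Numerator = 7*9 + 7*10*-7 = -427
Denominator = 7 + 7*10 = 77
Posterior mean = -5.5455

-5.5455


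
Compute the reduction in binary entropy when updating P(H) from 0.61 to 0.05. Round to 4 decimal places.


H_before = -p*log2(p) - (1-p)*log2(1-p) for p=0.61: 0.9648
H_after for p=0.05: 0.2864
Reduction = 0.9648 - 0.2864 = 0.6784

0.6784


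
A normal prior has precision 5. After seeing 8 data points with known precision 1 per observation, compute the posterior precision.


In the conjugate normal model, precisions add:
tau_posterior = tau_prior + n * tau_data
= 5 + 8*1 = 13

13


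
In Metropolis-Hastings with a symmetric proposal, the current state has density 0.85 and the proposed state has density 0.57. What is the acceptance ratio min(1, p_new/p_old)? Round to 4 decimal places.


Ratio = p_new / p_old = 0.57 / 0.85 = 0.6706
Acceptance = min(1, 0.6706) = 0.6706

0.6706


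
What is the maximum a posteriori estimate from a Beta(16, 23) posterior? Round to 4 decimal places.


The MAP estimate equals the mode of the distribution.
Mode of Beta(a,b) = (a-1)/(a+b-2)
= 15/37
= 0.4054

0.4054


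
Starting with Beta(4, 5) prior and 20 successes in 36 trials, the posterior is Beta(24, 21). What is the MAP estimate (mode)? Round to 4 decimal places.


The mode of Beta(a, b) when a > 1 and b > 1 is (a-1)/(a+b-2)
= (24 - 1) / (24 + 21 - 2)
= 23 / 43
= 0.5349

0.5349


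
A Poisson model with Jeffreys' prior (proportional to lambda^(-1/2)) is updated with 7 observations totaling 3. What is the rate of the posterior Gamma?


Posterior = Gamma(0.5 + S, n)
= Gamma(0.5 + 3, 7)
Posterior rate = 0 + n = 7

7.0


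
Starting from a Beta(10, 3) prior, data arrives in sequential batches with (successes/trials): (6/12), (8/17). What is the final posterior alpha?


In sequential Bayesian updating, we sum all successes.
Total successes = 14
Final alpha = 10 + 14 = 24

24


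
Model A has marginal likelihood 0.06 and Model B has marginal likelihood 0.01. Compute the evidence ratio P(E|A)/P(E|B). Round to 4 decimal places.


Evidence ratio = P(E|A) / P(E|B)
= 0.06 / 0.01
= 6.0

6.0


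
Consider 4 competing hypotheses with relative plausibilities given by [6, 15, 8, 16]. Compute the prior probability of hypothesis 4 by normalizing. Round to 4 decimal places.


Sum of weights = 6 + 15 + 8 + 16 = 45
Normalized prior for H4 = 16 / 45
= 0.3556

0.3556


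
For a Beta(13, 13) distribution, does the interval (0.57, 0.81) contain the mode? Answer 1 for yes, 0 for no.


Mode of Beta(a,b) = (a-1)/(a+b-2)
= (13-1)/(13+13-2) = 0.5
Check: 0.57 <= 0.5 <= 0.81?
Result: 0

0


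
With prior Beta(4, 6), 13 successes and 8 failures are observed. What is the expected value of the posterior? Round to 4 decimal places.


Posterior = Beta(17, 14)
E[theta] = alpha/(alpha+beta)
= 17/31 = 0.5484

0.5484


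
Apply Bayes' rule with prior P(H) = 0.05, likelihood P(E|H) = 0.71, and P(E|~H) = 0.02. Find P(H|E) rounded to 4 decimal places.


Step 1: Compute marginal P(E) = P(E|H)P(H) + P(E|~H)P(~H)
= 0.71*0.05 + 0.02*0.95 = 0.0545
Step 2: P(H|E) = P(E|H)P(H)/P(E) = 0.0355/0.0545
= 0.6514

0.6514


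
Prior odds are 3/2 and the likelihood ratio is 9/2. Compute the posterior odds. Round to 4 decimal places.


Posterior odds = prior odds * likelihood ratio
= (3/2) * (9/2)
= 27 / 4
= 6.75

6.75


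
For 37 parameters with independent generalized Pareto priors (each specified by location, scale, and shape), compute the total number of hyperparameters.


A generalized Pareto prior has 3 hyperparameters per parameter.
Total = 37 * 3 = 111

111


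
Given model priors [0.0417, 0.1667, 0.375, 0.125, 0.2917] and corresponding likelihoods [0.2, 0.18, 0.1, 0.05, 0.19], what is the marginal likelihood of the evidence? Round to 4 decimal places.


P(E) = sum_i P(M_i) P(E|M_i)
= 0.0083 + 0.03 + 0.0375 + 0.0063 + 0.0554
= 0.1375

0.1375


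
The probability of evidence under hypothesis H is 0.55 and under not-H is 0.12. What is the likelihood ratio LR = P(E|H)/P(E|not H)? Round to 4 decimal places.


LR = 0.55 / 0.12
= 4.5833

4.5833


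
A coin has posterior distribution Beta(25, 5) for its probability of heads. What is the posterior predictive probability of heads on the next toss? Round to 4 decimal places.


Posterior predictive = E[theta] = alpha/(alpha+beta)
= 25/30
= 0.8333

0.8333


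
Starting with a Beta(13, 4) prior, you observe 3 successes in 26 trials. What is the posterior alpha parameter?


For a Beta-Binomial conjugate model:
Posterior alpha = prior alpha + number of successes
= 13 + 3 = 16

16


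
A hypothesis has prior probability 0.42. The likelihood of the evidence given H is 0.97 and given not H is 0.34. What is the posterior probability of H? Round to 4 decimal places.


Using Bayes' theorem:
P(E) = 0.42 * 0.97 + 0.58 * 0.34
P(E) = 0.6046
P(H|E) = (0.42 * 0.97) / 0.6046 = 0.6738

0.6738


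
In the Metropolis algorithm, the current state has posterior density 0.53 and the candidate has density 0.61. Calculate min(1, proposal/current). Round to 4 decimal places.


Ratio = 0.61/0.53 = 1.1509
Acceptance probability = min(1, 1.1509)
= 1.0

1.0


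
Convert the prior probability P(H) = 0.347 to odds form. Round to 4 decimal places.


P(not H) = 1 - 0.347 = 0.653
Odds = 0.347 / 0.653 = 0.5314

0.5314


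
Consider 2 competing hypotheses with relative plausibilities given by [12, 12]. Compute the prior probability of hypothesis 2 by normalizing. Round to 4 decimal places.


Sum of weights = 12 + 12 = 24
Normalized prior for H2 = 12 / 24
= 0.5

0.5


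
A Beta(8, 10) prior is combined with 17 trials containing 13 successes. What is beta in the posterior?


In conjugate updating:
beta_posterior = beta_prior + (n - k)
= 10 + (17 - 13)
= 10 + 4 = 14

14


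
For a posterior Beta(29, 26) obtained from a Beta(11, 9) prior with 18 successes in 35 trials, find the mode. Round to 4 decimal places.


Mode = (alpha - 1) / (alpha + beta - 2)
= 28 / 53
= 0.5283

0.5283


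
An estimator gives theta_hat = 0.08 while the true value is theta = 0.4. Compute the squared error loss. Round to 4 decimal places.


The squared error loss is (theta_hat - theta)^2
= (0.08 - 0.4)^2
= (-0.32)^2 = 0.1024

0.1024


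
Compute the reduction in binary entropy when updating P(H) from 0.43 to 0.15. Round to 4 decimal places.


H_before = -p*log2(p) - (1-p)*log2(1-p) for p=0.43: 0.9858
H_after for p=0.15: 0.6098
Reduction = 0.9858 - 0.6098 = 0.376

0.376


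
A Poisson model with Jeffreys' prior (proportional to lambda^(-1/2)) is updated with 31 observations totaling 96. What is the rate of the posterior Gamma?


Posterior = Gamma(0.5 + S, n)
= Gamma(0.5 + 96, 31)
Posterior rate = 0 + n = 31

31.0


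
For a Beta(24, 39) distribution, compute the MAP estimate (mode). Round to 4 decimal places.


MAP = mode = (a-1)/(a+b-2)
= (24-1)/(24+39-2)
= 23/61 = 0.377

0.377


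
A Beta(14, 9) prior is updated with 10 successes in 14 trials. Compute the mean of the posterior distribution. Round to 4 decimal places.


After update: Beta(24, 13)
Mean = 24 / (24 + 13) = 24 / 37
= 0.6486

0.6486


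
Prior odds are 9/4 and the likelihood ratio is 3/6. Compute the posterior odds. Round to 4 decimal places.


Posterior odds = prior odds * likelihood ratio
= (9/4) * (3/6)
= 27 / 24
= 1.125

1.125


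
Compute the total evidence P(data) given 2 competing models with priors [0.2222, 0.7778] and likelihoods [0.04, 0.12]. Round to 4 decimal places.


Marginal likelihood = sum P(model_i) * P(data|model_i)
Model 1: 0.2222 * 0.04 = 0.0089
Model 2: 0.7778 * 0.12 = 0.0933
Total = 0.1022

0.1022


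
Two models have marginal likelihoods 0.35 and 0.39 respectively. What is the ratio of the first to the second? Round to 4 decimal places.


Evidence ratio = 0.35 / 0.39
= 0.8974

0.8974


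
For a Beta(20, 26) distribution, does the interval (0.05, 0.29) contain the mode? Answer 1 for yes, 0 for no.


Mode of Beta(a,b) = (a-1)/(a+b-2)
= (20-1)/(20+26-2) = 0.4318
Check: 0.05 <= 0.4318 <= 0.29?
Result: 0

0


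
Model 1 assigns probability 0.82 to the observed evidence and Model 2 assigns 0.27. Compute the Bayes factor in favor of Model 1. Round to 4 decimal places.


BF = P(data|M1) / P(data|M2)
= 0.82 / 0.27 = 3.037

3.037


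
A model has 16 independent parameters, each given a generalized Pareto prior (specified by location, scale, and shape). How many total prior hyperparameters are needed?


Each generalized Pareto prior needs 3 hyperparameters (location, scale, and shape).
Total = 3 * 16 = 48

48


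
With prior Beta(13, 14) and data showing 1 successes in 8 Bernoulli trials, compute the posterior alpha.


Conjugate update: alpha_posterior = alpha_prior + k
= 13 + 1 = 14

14


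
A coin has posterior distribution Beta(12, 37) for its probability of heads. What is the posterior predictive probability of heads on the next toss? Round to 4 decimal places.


Posterior predictive = E[theta] = alpha/(alpha+beta)
= 12/49
= 0.2449

0.2449


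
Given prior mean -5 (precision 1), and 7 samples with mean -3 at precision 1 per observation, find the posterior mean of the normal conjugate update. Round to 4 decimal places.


The posterior mean is a precision-weighted average of prior and data.
Post. prec. = 1 + 7 = 8
Post. mean = (-5 + -21)/8 = -26/8 = -3.25

-3.25


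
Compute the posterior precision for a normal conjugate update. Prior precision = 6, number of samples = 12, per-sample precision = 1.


tau_post = tau_0 + n * tau
= 6 + 12 * 1 = 18

18


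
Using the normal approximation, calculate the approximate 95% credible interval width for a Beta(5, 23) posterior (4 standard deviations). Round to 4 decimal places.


Var(Beta) = 5*23/(28^2 * 29) = 0.0051
SD = 0.0711
Width ~ 4*SD = 0.2845

0.2845


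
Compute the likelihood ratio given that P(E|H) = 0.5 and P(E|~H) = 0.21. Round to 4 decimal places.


LR = P(E|H) / P(E|~H)
= 0.5 / 0.21 = 2.381

2.381


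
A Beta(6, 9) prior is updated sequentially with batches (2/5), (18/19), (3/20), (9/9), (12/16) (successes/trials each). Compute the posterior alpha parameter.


Sequential conjugate updating is equivalent to a single batch update.
Total successes across all batches = 44
alpha_posterior = alpha_prior + total_successes = 6 + 44
= 50

50


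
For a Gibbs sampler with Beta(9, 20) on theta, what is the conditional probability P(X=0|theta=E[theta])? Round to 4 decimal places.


E[theta] = 9/(9+20) = 0.3103
P(X=0|theta) = 1 - theta = 0.6897

0.6897


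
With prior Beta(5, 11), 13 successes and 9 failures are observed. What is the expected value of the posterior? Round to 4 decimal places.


Posterior = Beta(18, 20)
E[theta] = alpha/(alpha+beta)
= 18/38 = 0.4737

0.4737


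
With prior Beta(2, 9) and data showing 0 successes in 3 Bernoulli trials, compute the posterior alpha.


Conjugate update: alpha_posterior = alpha_prior + k
= 2 + 0 = 2

2


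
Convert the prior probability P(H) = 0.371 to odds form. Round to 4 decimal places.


P(not H) = 1 - 0.371 = 0.629
Odds = 0.371 / 0.629 = 0.5898

0.5898


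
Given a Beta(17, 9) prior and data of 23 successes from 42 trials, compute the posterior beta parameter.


Number of failures = 42 - 23 = 19
Posterior beta = 9 + 19 = 28

28


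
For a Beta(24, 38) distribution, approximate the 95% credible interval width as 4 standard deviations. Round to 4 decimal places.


Variance of Beta(a,b) = ab / ((a+b)^2 * (a+b+1))
= 24*38 / ((62)^2 * 63)
= 0.0038
SD = sqrt(0.0038) = 0.0614
Width = 4 * SD = 0.2455

0.2455


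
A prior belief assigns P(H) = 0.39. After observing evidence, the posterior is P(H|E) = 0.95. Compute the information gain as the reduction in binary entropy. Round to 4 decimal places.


H(prior) = -0.39*log2(0.39) - 0.61*log2(0.61)
= 0.9648
H(post) = -0.95*log2(0.95) - 0.05*log2(0.05)
= 0.2864
IG = 0.9648 - 0.2864 = 0.6784

0.6784


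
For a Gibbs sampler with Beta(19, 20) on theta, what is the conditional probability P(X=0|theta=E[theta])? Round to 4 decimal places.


E[theta] = 19/(19+20) = 0.4872
P(X=0|theta) = 1 - theta = 0.5128

0.5128


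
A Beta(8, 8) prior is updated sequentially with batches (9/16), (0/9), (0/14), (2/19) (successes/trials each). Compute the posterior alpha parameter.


Sequential conjugate updating is equivalent to a single batch update.
Total successes across all batches = 11
alpha_posterior = alpha_prior + total_successes = 8 + 11
= 19

19


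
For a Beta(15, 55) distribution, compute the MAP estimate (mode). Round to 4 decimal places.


MAP = mode = (a-1)/(a+b-2)
= (15-1)/(15+55-2)
= 14/68 = 0.2059

0.2059


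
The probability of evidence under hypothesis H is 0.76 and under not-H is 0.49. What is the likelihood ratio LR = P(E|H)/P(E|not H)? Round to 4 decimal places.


LR = 0.76 / 0.49
= 1.551

1.551


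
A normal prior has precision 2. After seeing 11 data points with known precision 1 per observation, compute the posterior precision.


In the conjugate normal model, precisions add:
tau_posterior = tau_prior + n * tau_data
= 2 + 11*1 = 13

13


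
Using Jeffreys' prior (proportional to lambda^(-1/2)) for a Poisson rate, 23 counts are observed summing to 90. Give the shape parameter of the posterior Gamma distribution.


Conjugate update: Gamma(prior_shape + S, prior_rate + n).
Prior shape = 0.5, prior rate = 0.
Posterior shape = 0.5 + S = 0.5 + 90 = 90.5

90.5


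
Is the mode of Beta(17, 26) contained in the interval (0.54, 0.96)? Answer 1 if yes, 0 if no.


Mode = (a-1)/(a+b-2) = 16/41 = 0.3902
Interval: (0.54, 0.96)
Contains mode? 0

0


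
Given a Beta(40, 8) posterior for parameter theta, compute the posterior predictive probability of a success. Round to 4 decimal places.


For a Beta-Bernoulli model, the predictive probability is the mean:
P(success) = 40/(40+8) = 40/48 = 0.8333

0.8333


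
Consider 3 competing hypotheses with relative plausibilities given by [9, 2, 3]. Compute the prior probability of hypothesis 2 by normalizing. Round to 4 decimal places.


Sum of weights = 9 + 2 + 3 = 14
Normalized prior for H2 = 2 / 14
= 0.1429

0.1429


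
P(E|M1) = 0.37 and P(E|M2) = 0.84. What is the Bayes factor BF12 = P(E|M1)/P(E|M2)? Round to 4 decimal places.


Bayes factor BF12 = P(E|M1) / P(E|M2)
= 0.37 / 0.84
= 0.4405

0.4405


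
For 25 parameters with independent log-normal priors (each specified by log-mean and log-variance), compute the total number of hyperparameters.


A log-normal prior has 2 hyperparameters per parameter.
Total = 25 * 2 = 50

50


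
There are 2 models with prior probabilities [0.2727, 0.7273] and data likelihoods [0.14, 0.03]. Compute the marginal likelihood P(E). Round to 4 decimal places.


P(E) = sum over models of P(M_i) * P(E|M_i)
= 0.2727*0.14 + 0.7273*0.03
= 0.06

0.06


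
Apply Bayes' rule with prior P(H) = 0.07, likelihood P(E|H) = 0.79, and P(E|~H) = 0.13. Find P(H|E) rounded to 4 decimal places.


Step 1: Compute marginal P(E) = P(E|H)P(H) + P(E|~H)P(~H)
= 0.79*0.07 + 0.13*0.93 = 0.1762
Step 2: P(H|E) = P(E|H)P(H)/P(E) = 0.0553/0.1762
= 0.3138

0.3138


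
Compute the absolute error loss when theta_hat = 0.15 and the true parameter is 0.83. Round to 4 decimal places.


L = |theta_hat - theta_true|
= |0.15 - 0.83| = 0.68

0.68


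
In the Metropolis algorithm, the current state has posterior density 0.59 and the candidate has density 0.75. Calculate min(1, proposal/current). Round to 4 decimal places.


Ratio = 0.75/0.59 = 1.2712
Acceptance probability = min(1, 1.2712)
= 1.0

1.0


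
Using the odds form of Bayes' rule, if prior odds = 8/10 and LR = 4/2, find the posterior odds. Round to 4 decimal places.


Bayes' rule in odds form: posterior odds = prior odds * LR
= (8 * 4) / (10 * 2)
= 32/20 = 1.6

1.6


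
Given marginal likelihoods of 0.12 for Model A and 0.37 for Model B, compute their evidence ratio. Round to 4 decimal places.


Ratio = ML(A) / ML(B) = 0.12/0.37
= 0.3243

0.3243


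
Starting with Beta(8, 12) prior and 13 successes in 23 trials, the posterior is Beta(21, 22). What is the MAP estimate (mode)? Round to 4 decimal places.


The mode of Beta(a, b) when a > 1 and b > 1 is (a-1)/(a+b-2)
= (21 - 1) / (21 + 22 - 2)
= 20 / 41
= 0.4878

0.4878


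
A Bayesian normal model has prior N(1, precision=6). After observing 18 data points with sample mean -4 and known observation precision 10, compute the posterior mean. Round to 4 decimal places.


Posterior mean = (prior_precision * prior_mean + n * data_precision * data_mean) / (prior_precision + n * data_precision)
Numerator = 6*1 + 18*10*-4 = -714
Denominator = 6 + 18*10 = 186
Posterior mean = -3.8387

-3.8387


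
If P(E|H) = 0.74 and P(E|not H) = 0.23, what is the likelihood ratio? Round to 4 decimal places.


Likelihood ratio = P(E|H) / P(E|not H)
= 0.74 / 0.23
= 3.2174

3.2174


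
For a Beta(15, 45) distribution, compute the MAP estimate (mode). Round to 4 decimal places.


MAP = mode = (a-1)/(a+b-2)
= (15-1)/(15+45-2)
= 14/58 = 0.2414

0.2414


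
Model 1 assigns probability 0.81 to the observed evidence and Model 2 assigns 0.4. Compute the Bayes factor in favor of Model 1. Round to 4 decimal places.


BF = P(data|M1) / P(data|M2)
= 0.81 / 0.4 = 2.025

2.025


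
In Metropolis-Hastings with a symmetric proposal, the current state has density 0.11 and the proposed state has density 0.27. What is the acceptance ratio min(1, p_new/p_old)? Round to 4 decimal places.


Ratio = p_new / p_old = 0.27 / 0.11 = 2.4545
Acceptance = min(1, 2.4545) = 1.0

1.0


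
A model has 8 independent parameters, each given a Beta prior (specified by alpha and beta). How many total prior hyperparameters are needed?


Each Beta prior needs 2 hyperparameters (alpha and beta).
Total = 2 * 8 = 16

16


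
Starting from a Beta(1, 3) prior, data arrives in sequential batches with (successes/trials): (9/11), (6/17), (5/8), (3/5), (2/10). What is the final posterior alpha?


In sequential Bayesian updating, we sum all successes.
Total successes = 25
Final alpha = 1 + 25 = 26

26


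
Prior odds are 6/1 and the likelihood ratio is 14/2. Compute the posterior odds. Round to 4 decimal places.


Posterior odds = prior odds * likelihood ratio
= (6/1) * (14/2)
= 84 / 2
= 42.0

42.0


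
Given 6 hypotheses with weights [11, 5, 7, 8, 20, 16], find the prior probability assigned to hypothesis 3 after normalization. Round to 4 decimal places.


To normalize, divide each weight by the sum of all weights.
Sum = 67
Prior(H3) = 7/67 = 0.1045

0.1045


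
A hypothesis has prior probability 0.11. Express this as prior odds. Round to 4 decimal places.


Odds = P(H) / P(not H) = 0.11 / 0.89
= 0.1236

0.1236


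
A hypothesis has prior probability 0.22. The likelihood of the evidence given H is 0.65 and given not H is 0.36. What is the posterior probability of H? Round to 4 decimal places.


Using Bayes' theorem:
P(E) = 0.22 * 0.65 + 0.78 * 0.36
P(E) = 0.4238
P(H|E) = (0.22 * 0.65) / 0.4238 = 0.3374

0.3374


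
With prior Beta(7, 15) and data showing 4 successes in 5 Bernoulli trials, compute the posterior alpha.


Conjugate update: alpha_posterior = alpha_prior + k
= 7 + 4 = 11

11


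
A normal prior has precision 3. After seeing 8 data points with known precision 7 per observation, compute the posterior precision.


In the conjugate normal model, precisions add:
tau_posterior = tau_prior + n * tau_data
= 3 + 8*7 = 59

59


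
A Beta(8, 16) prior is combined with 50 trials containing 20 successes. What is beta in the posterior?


In conjugate updating:
beta_posterior = beta_prior + (n - k)
= 16 + (50 - 20)
= 16 + 30 = 46

46


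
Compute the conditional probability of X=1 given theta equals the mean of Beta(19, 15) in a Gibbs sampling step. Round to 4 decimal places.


Mean of Beta(19, 15) = 0.5588
P(X=1 | theta=0.5588) = 0.5588

0.5588


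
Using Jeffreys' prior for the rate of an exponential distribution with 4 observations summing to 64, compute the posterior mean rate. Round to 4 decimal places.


Jeffreys' prior leads to posterior Gamma(4, 64).
Mean = 4/64 = 0.0625

0.0625


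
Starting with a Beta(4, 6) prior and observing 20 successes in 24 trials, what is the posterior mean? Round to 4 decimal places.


Posterior parameters: alpha = 4 + 20 = 24
beta = 6 + 4 = 10
Posterior mean = alpha / (alpha + beta) = 24 / 34
= 0.7059

0.7059


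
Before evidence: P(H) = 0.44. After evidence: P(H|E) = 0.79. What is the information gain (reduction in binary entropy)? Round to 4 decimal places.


Prior entropy = 0.9896
Posterior entropy = 0.7415
Information gain = 0.9896 - 0.7415 = 0.2481

0.2481


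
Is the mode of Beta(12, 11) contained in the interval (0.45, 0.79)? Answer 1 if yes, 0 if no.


Mode = (a-1)/(a+b-2) = 11/21 = 0.5238
Interval: (0.45, 0.79)
Contains mode? 1

1


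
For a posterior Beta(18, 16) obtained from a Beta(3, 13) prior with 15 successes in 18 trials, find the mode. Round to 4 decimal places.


Mode = (alpha - 1) / (alpha + beta - 2)
= 17 / 32
= 0.5312

0.5312


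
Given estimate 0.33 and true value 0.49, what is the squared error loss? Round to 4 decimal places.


Squared error = (estimate - true)^2
Difference = -0.16
Loss = -0.16^2 = 0.0256

0.0256


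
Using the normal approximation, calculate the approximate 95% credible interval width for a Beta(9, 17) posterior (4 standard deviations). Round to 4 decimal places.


Var(Beta) = 9*17/(26^2 * 27) = 0.0084
SD = 0.0916
Width ~ 4*SD = 0.3662

0.3662


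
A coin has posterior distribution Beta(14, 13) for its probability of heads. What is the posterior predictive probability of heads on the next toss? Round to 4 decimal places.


Posterior predictive = E[theta] = alpha/(alpha+beta)
= 14/27
= 0.5185

0.5185


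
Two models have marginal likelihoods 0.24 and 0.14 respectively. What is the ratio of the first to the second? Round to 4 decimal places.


Evidence ratio = 0.24 / 0.14
= 1.7143

1.7143


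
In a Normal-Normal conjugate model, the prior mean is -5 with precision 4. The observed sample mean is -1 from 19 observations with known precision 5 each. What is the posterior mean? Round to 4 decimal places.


Posterior precision = tau0 + n*tau = 4 + 19*5 = 99
Posterior mean = (tau0*mu0 + n*tau*xbar) / posterior_precision
= (4*-5 + 19*5*-1) / 99
= -115 / 99 = -1.1616

-1.1616


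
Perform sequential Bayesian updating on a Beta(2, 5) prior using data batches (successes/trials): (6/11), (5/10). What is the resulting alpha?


Accumulate successes: 11
Posterior alpha = prior alpha + sum of successes
= 2 + 11 = 13

13


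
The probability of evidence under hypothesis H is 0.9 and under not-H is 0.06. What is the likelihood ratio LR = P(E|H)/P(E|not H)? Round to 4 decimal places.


LR = 0.9 / 0.06
= 15.0

15.0


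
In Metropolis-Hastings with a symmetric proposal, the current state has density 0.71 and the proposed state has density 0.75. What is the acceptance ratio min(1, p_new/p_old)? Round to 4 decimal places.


Ratio = p_new / p_old = 0.75 / 0.71 = 1.0563
Acceptance = min(1, 1.0563) = 1.0

1.0


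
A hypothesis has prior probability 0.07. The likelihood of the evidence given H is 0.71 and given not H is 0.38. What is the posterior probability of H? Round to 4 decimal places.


Using Bayes' theorem:
P(E) = 0.07 * 0.71 + 0.93 * 0.38
P(E) = 0.4031
P(H|E) = (0.07 * 0.71) / 0.4031 = 0.1233

0.1233


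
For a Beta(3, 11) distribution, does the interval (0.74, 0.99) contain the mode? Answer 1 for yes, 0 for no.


Mode of Beta(a,b) = (a-1)/(a+b-2)
= (3-1)/(3+11-2) = 0.1667
Check: 0.74 <= 0.1667 <= 0.99?
Result: 0

0


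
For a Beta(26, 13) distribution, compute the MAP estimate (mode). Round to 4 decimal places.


MAP = mode = (a-1)/(a+b-2)
= (26-1)/(26+13-2)
= 25/37 = 0.6757

0.6757


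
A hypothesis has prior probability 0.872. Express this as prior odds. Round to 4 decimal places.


Odds = P(H) / P(not H) = 0.872 / 0.128
= 6.8125

6.8125


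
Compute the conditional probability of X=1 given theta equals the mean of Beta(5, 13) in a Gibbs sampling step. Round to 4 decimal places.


Mean of Beta(5, 13) = 0.2778
P(X=1 | theta=0.2778) = 0.2778

0.2778


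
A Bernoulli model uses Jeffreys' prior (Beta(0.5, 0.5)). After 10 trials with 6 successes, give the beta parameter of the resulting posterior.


Posterior = Beta(prior_alpha + successes, prior_beta + failures)
= Beta(0.5 + 6, 0.5 + 4)
Posterior beta = 0.5 + (n - k) = 0.5 + 4 = 4.5

4.5


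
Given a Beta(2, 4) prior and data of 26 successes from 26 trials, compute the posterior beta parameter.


Number of failures = 26 - 26 = 0
Posterior beta = 4 + 0 = 4

4


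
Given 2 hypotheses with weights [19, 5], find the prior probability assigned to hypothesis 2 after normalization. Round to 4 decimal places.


To normalize, divide each weight by the sum of all weights.
Sum = 24
Prior(H2) = 5/24 = 0.2083

0.2083


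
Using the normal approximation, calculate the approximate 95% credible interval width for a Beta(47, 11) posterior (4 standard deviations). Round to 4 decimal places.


Var(Beta) = 47*11/(58^2 * 59) = 0.0026
SD = 0.051
Width ~ 4*SD = 0.2042

0.2042


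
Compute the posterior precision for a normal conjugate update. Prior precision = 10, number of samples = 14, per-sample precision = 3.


tau_post = tau_0 + n * tau
= 10 + 14 * 3 = 52

52


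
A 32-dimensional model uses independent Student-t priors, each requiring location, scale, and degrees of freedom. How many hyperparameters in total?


Per parameter: 3 (location, scale, and degrees of freedom).
Total = 32 * 3 = 96

96


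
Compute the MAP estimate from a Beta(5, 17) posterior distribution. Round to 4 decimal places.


MAP = mode of Beta distribution
= (alpha - 1)/(alpha + beta - 2)
= (5-1)/(5+17-2)
= 4/20 = 0.2

0.2


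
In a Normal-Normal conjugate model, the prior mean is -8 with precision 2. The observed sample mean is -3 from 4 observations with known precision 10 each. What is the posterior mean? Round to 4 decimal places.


Posterior precision = tau0 + n*tau = 2 + 4*10 = 42
Posterior mean = (tau0*mu0 + n*tau*xbar) / posterior_precision
= (2*-8 + 4*10*-3) / 42
= -136 / 42 = -3.2381

-3.2381


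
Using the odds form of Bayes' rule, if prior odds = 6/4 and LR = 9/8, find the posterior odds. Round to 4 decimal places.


Bayes' rule in odds form: posterior odds = prior odds * LR
= (6 * 9) / (4 * 8)
= 54/32 = 1.6875

1.6875


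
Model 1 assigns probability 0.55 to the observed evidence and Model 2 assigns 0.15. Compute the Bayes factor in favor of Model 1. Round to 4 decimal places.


BF = P(data|M1) / P(data|M2)
= 0.55 / 0.15 = 3.6667

3.6667


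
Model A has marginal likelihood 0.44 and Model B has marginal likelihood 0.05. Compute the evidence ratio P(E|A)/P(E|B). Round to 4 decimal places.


Evidence ratio = P(E|A) / P(E|B)
= 0.44 / 0.05
= 8.8

8.8


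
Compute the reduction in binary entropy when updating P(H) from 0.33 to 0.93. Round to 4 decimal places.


H_before = -p*log2(p) - (1-p)*log2(1-p) for p=0.33: 0.9149
H_after for p=0.93: 0.3659
Reduction = 0.9149 - 0.3659 = 0.549

0.549


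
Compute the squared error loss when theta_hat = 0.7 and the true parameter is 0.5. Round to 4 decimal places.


L = (theta_hat - theta_true)^2
= (0.7 - 0.5)^2
= 0.2^2 = 0.04

0.04


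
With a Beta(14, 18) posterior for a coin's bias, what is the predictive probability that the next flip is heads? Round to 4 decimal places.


The predictive probability equals the posterior mean.
P(next = heads) = alpha / (alpha + beta)
= 14 / 32 = 0.4375

0.4375


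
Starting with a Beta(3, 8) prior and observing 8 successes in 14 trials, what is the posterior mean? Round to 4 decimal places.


Posterior parameters: alpha = 3 + 8 = 11
beta = 8 + 6 = 14
Posterior mean = alpha / (alpha + beta) = 11 / 25
= 0.44

0.44


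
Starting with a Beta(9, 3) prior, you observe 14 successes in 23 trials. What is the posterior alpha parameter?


For a Beta-Binomial conjugate model:
Posterior alpha = prior alpha + number of successes
= 9 + 14 = 23

23


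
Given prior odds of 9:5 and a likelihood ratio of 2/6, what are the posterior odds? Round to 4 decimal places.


Posterior odds = prior odds * LR
Prior odds = 9/5 = 1.8
LR = 2/6 = 0.3333
Posterior odds = 1.8 * 0.3333 = 0.6

0.6


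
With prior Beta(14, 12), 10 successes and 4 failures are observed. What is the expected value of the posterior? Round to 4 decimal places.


Posterior = Beta(24, 16)
E[theta] = alpha/(alpha+beta)
= 24/40 = 0.6

0.6


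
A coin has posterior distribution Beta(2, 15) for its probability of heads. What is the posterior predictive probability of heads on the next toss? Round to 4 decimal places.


Posterior predictive = E[theta] = alpha/(alpha+beta)
= 2/17
= 0.1176

0.1176


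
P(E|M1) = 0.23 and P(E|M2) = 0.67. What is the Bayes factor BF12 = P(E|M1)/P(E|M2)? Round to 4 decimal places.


Bayes factor BF12 = P(E|M1) / P(E|M2)
= 0.23 / 0.67
= 0.3433

0.3433


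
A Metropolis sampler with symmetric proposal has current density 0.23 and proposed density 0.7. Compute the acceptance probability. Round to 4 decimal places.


For symmetric proposals, acceptance = min(1, pi(x*)/pi(x))
= min(1, 0.7/0.23)
= min(1, 3.0435) = 1.0

1.0


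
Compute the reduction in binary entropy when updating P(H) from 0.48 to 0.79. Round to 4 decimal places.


H_before = -p*log2(p) - (1-p)*log2(1-p) for p=0.48: 0.9988
H_after for p=0.79: 0.7415
Reduction = 0.9988 - 0.7415 = 0.2574

0.2574


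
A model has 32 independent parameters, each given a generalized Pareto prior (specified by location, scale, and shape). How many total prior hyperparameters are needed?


Each generalized Pareto prior needs 3 hyperparameters (location, scale, and shape).
Total = 3 * 32 = 96

96


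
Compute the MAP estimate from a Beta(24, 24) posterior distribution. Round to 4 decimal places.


MAP = mode of Beta distribution
= (alpha - 1)/(alpha + beta - 2)
= (24-1)/(24+24-2)
= 23/46 = 0.5

0.5


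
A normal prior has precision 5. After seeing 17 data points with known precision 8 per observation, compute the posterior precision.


In the conjugate normal model, precisions add:
tau_posterior = tau_prior + n * tau_data
= 5 + 17*8 = 141

141


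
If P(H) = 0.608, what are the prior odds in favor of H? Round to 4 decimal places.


Prior odds = P(H) / (1 - P(H))
= 0.608 / 0.392
= 1.551

1.551


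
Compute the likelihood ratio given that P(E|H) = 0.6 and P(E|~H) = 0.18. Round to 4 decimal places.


LR = P(E|H) / P(E|~H)
= 0.6 / 0.18 = 3.3333

3.3333


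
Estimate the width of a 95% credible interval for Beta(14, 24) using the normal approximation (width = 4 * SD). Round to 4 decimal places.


For Beta(a,b): Var = ab/((a+b)^2(a+b+1))
Var = 0.006, SD = 0.0772
Approximate 95% CI width = 4 * 0.0772 = 0.309

0.309


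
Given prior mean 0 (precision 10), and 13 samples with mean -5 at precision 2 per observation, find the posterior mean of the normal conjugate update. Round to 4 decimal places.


The posterior mean is a precision-weighted average of prior and data.
Post. prec. = 10 + 26 = 36
Post. mean = (0 + -130)/36 = -130/36 = -3.6111

-3.6111


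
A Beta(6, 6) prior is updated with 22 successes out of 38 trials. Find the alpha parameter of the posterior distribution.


In the Beta-Binomial conjugate update:
alpha_post = alpha_prior + successes
= 6 + 22
= 28

28


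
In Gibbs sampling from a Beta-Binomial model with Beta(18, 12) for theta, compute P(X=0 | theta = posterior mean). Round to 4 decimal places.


Posterior mean = alpha/(alpha+beta) = 18/30 = 0.6
P(X=0|theta=mean) = 1 - theta = 0.4

0.4


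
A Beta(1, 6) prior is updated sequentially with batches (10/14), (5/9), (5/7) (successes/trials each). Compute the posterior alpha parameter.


Sequential conjugate updating is equivalent to a single batch update.
Total successes across all batches = 20
alpha_posterior = alpha_prior + total_successes = 1 + 20
= 21

21


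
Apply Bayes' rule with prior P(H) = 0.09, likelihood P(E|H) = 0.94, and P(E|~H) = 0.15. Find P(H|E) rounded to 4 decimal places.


Step 1: Compute marginal P(E) = P(E|H)P(H) + P(E|~H)P(~H)
= 0.94*0.09 + 0.15*0.91 = 0.2211
Step 2: P(H|E) = P(E|H)P(H)/P(E) = 0.0846/0.2211
= 0.3826

0.3826


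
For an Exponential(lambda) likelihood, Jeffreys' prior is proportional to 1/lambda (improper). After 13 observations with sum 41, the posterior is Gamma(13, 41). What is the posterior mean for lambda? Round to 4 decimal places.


Posterior = Gamma(n, sum_x) = Gamma(13, 41)
Posterior mean = shape/rate = 13/41
= 0.3171

0.3171


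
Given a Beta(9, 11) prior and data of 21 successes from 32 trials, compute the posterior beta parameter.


Number of failures = 32 - 21 = 11
Posterior beta = 11 + 11 = 22

22


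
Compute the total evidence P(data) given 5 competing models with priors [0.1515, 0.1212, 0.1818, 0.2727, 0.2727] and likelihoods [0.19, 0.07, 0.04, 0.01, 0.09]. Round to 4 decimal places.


Marginal likelihood = sum P(model_i) * P(data|model_i)
Model 1: 0.1515 * 0.19 = 0.0288
Model 2: 0.1212 * 0.07 = 0.0085
Model 3: 0.1818 * 0.04 = 0.0073
Model 4: 0.2727 * 0.01 = 0.0027
Model 5: 0.2727 * 0.09 = 0.0245
Total = 0.0718

0.0718


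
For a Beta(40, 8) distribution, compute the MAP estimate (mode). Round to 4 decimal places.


MAP = mode = (a-1)/(a+b-2)
= (40-1)/(40+8-2)
= 39/46 = 0.8478

0.8478


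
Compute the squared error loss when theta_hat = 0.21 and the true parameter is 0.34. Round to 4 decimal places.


L = (theta_hat - theta_true)^2
= (0.21 - 0.34)^2
= -0.13^2 = 0.0169

0.0169


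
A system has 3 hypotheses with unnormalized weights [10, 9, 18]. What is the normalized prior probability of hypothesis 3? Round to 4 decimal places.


The normalized prior is the weight divided by the total.
Total weight = 37
P(H3) = 18 / 37 = 0.4865

0.4865


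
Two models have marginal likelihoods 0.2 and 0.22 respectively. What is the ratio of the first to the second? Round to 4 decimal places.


Evidence ratio = 0.2 / 0.22
= 0.9091

0.9091


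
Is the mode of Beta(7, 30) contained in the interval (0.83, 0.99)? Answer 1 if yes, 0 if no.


Mode = (a-1)/(a+b-2) = 6/35 = 0.1714
Interval: (0.83, 0.99)
Contains mode? 0

0


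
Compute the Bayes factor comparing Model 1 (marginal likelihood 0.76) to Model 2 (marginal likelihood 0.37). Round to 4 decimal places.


BF12 = marginal likelihood of M1 / marginal likelihood of M2
= 0.76/0.37
= 2.0541

2.0541


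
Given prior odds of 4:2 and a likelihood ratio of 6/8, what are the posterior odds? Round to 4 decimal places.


Posterior odds = prior odds * LR
Prior odds = 4/2 = 2.0
LR = 6/8 = 0.75
Posterior odds = 2.0 * 0.75 = 1.5

1.5


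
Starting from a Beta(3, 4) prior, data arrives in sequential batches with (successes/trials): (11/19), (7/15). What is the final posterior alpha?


In sequential Bayesian updating, we sum all successes.
Total successes = 18
Final alpha = 3 + 18 = 21

21


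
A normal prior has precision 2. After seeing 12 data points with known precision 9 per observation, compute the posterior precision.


In the conjugate normal model, precisions add:
tau_posterior = tau_prior + n * tau_data
= 2 + 12*9 = 110

110


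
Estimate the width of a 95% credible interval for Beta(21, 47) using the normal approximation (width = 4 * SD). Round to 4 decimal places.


For Beta(a,b): Var = ab/((a+b)^2(a+b+1))
Var = 0.0031, SD = 0.0556
Approximate 95% CI width = 4 * 0.0556 = 0.2225

0.2225


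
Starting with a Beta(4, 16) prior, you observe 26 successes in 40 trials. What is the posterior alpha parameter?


For a Beta-Binomial conjugate model:
Posterior alpha = prior alpha + number of successes
= 4 + 26 = 30

30


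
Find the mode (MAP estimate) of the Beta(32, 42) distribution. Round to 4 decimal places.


For Beta(a,b) with a,b > 1:
Mode = (a-1)/(a+b-2) = (32-1)/(74-2)
= 31/72 = 0.4306

0.4306


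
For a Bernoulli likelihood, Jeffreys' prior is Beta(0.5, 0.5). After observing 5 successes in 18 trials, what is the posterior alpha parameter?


Jeffreys' prior for Bernoulli is Beta(0.5, 0.5).
Posterior is Beta(0.5 + k, 0.5 + n - k).
Posterior alpha = 0.5 + k = 0.5 + 5 = 5.5

5.5


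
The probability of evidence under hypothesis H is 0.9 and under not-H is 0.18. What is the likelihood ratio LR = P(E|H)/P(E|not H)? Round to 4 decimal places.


LR = 0.9 / 0.18
= 5.0

5.0


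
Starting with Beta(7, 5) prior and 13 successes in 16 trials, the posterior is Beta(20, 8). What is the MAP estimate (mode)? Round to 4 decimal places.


The mode of Beta(a, b) when a > 1 and b > 1 is (a-1)/(a+b-2)
= (20 - 1) / (20 + 8 - 2)
= 19 / 26
= 0.7308

0.7308


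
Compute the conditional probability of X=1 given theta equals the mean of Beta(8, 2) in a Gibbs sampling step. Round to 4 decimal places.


Mean of Beta(8, 2) = 0.8
P(X=1 | theta=0.8) = 0.8

0.8


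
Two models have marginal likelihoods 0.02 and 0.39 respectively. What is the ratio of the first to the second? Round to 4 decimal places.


Evidence ratio = 0.02 / 0.39
= 0.0513

0.0513


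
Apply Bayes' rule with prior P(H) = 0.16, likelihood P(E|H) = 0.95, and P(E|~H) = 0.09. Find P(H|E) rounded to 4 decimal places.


Step 1: Compute marginal P(E) = P(E|H)P(H) + P(E|~H)P(~H)
= 0.95*0.16 + 0.09*0.84 = 0.2276
Step 2: P(H|E) = P(E|H)P(H)/P(E) = 0.152/0.2276
= 0.6678

0.6678


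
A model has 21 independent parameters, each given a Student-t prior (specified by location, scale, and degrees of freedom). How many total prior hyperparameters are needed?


Each Student-t prior needs 3 hyperparameters (location, scale, and degrees of freedom).
Total = 3 * 21 = 63

63


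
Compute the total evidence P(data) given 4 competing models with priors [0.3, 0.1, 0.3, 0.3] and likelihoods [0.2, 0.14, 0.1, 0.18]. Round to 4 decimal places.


Marginal likelihood = sum P(model_i) * P(data|model_i)
Model 1: 0.3 * 0.2 = 0.06
Model 2: 0.1 * 0.14 = 0.014
Model 3: 0.3 * 0.1 = 0.03
Model 4: 0.3 * 0.18 = 0.054
Total = 0.158

0.158


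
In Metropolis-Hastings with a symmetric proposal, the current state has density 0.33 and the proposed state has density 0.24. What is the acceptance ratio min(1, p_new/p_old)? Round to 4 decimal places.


Ratio = p_new / p_old = 0.24 / 0.33 = 0.7273
Acceptance = min(1, 0.7273) = 0.7273

0.7273


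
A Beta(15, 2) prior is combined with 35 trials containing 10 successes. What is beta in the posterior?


In conjugate updating:
beta_posterior = beta_prior + (n - k)
= 2 + (35 - 10)
= 2 + 25 = 27

27
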